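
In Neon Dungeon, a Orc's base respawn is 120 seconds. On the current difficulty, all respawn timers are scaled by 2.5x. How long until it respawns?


Respawn time = base * multiplier
= 120 * 2.5
= 300.0 seconds

300.0 seconds


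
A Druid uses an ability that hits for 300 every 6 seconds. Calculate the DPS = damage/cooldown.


DPS = damage / cooldown
= 300 / 6
= 50.00

50.00 DPS


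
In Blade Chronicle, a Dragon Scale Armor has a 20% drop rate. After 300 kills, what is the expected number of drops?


Expected drops = kills * (drop_rate / 100)
= 300 * (20 / 100)
= 300 * 0.2
= 60.0

60.0 drops


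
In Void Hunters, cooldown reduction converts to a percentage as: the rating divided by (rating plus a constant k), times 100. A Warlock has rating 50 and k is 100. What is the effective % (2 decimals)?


effective% = rating / (rating + k) * 100
= 50 / (50 + 100) * 100
= 50 / 150 * 100
= 0.333333 * 100
= 33.33%

33.33%


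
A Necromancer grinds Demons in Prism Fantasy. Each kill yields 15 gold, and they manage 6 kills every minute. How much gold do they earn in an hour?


Gold per minute = 15 * 6 = 90
Gold per hour = 90 * 60 = 5400

5400 gold/hour


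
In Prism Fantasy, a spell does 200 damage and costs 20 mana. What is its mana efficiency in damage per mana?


Efficiency = damage / mana
= 200 / 20
= 10.00

10.00 dmg/mana


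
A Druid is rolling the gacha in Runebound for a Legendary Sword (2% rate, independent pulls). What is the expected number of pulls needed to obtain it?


Expected pulls for a geometric distribution = 1/p = 100 / rate%
= 100 / 2
= 50.0

50.0 pulls


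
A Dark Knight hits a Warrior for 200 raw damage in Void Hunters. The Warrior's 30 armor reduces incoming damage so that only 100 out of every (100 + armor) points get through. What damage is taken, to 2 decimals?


actual = 200 * 100 / (100 + 30)
= 200 * 100 / 130
= 20000 / 130
= 153.85

153.85 damage


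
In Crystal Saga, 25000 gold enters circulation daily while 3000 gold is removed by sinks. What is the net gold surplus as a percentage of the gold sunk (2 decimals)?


Net gold = 25000 - 3000 = 22000
Inflation rate = net / sunk * 100 = 22000 / 3000 * 100
= 7.333333 * 100
= 733.33%

733.33%


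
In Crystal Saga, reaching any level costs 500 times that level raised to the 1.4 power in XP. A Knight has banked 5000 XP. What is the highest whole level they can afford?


XP = 500 * level^1.4, so level = (XP / 500)^(1/1.4)
= (5000 / 500)^(1/1.4)
= 10.0^0.7143
= 5.1795
Floor: level = 5

level 5


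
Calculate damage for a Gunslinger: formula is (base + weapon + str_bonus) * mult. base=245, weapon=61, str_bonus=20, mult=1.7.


Sum base + weapon + str = 245 + 61 + 20 = 326
Multiply by 1.7:
326 * 1.7 = 554.2

554.2 damage


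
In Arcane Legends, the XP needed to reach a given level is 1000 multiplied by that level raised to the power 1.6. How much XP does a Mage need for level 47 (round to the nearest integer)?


XP = 1000 * level^1.6
Substitute level = 47:
XP = 1000 * 47^1.6
= 1000 * 473.5399
= 473540

473540 XP


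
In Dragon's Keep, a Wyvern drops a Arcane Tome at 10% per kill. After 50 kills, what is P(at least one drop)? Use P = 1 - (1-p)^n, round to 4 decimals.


P(at least one) = 1 - P(none) = 1 - (1-p)^n
p = 10/100 = 0.1
1 - p = 0.9
(1 - p)^50 = 0.9^50 = 0.005154
P(at least one) = 1 - 0.005154 = 0.9948

0.9948


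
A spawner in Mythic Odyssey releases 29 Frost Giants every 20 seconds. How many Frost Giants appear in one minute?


Spawns per minute = count * (60 / interval)
= 29 * (60 / 20)
= 29 * 3.0
= 87.0

87.0 per minute


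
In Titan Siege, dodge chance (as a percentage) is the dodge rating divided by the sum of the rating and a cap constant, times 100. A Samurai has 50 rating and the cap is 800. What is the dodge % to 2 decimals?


dodge% = 50 / (50 + 800) * 100
= 50 / 850 * 100
= 0.058824 * 100
= 5.88%

5.88%


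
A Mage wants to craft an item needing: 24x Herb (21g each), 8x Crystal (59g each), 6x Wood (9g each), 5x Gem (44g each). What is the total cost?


Cost breakdown:
  Herb: 24 * 21 = 504
  Crystal: 8 * 59 = 472
  Wood: 6 * 9 = 54
  Gem: 5 * 44 = 220
Total = 504 + 472 + 54 + 220 = 1250

1250 gold


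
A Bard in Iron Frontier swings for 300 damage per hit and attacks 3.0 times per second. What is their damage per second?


DPS = damage * attack_speed
= 300 * 3.0
= 900.0

900.0 DPS


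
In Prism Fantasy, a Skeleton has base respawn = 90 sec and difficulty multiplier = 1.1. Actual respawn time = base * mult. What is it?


Respawn time = base * multiplier
= 90 * 1.1
= 99.0 seconds

99.0 seconds


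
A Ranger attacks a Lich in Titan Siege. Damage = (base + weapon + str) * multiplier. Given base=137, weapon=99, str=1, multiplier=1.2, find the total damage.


Sum base + weapon + str = 137 + 99 + 1 = 237
Multiply by 1.2:
237 * 1.2 = 284.4

284.4 damage


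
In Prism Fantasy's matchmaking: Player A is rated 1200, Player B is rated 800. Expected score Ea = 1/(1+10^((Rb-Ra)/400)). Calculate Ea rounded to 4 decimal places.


Elo expected score: Ea = 1/(1 + 10^((Rb-Ra)/400))
Rb - Ra = 800 - 1200 = -400
(Rb-Ra)/400 = -400/400 = -1.0
10^-1.0 = 0.1
Ea = 1/(1 + 0.1) = 1/1.1 = 0.9091

0.9091


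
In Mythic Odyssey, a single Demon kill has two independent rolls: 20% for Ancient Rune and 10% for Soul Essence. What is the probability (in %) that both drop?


For independent events, P(both) = P(A) * P(B)
= 20% * 10%
= 200 / 100 %
= 2.0%

2.0%


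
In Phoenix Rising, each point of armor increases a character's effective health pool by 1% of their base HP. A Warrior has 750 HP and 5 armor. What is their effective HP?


EHP = 750 * (1 + 5/100)
= 750 * (1 + 0.05)
= 750 * 1.05
= 787.5

787.5 EHP


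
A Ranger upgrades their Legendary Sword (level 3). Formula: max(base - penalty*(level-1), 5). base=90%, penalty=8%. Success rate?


raw_rate = 90 - 8 * (3 - 1)
= 90 - 8 * 2
= 90 - 16
= 74
Apply floor: max(74, 5) = 74%

74%


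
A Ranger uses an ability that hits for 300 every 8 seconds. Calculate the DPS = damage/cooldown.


DPS = damage / cooldown
= 300 / 8
= 37.50

37.50 DPS


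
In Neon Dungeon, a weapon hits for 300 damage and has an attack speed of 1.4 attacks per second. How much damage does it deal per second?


DPS = damage * attack_speed
= 300 * 1.4
= 420.0

420.0 DPS


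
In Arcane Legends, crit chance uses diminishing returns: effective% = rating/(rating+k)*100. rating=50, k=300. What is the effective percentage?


effective% = rating / (rating + k) * 100
= 50 / (50 + 300) * 100
= 50 / 350 * 100
= 0.142857 * 100
= 14.29%

14.29%


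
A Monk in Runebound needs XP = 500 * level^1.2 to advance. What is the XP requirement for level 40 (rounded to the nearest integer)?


XP = 500 * level^1.2
Substitute level = 40:
XP = 500 * 40^1.2
= 500 * 83.6512
= 41826

41826 XP


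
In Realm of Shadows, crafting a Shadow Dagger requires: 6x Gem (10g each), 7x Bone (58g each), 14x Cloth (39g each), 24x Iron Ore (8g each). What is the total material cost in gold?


Cost breakdown:
  Gem: 6 * 10 = 60
  Bone: 7 * 58 = 406
  Cloth: 14 * 39 = 546
  Iron Ore: 24 * 8 = 192
Total = 60 + 406 + 546 + 192 = 1204

1204 gold


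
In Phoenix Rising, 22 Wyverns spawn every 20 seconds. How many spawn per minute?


Spawns per minute = count * (60 / interval)
= 22 * (60 / 20)
= 22 * 3.0
= 66.0

66.0 per minute


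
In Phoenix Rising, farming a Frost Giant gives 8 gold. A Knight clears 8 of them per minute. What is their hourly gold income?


Gold per minute = 8 * 8 = 64
Gold per hour = 64 * 60 = 3840

3840 gold/hour


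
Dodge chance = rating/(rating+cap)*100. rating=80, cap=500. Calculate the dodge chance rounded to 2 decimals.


dodge% = 80 / (80 + 500) * 100
= 80 / 580 * 100
= 0.137931 * 100
= 13.79%

13.79%


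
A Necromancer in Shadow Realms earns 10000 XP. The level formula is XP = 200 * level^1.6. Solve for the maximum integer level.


XP = 200 * level^1.6, so level = (XP / 200)^(1/1.6)
= (10000 / 200)^(1/1.6)
= 50.0^0.625
= 11.5307
Floor: level = 11

level 11


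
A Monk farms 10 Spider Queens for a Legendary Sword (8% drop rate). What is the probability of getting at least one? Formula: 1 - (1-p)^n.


P(at least one) = 1 - P(none) = 1 - (1-p)^n
p = 8/100 = 0.08
1 - p = 0.92
(1 - p)^10 = 0.92^10 = 0.434388
P(at least one) = 1 - 0.434388 = 0.5656

0.5656


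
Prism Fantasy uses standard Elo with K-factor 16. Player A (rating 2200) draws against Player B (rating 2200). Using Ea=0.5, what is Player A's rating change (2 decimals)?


Elo update: delta = K * (S - Ea), where S = 0.5 (draws)
S - Ea = 0.5 - 0.5 = 0.0
Rating change = 16 * 0.0
= 0.00

0.00 rating points


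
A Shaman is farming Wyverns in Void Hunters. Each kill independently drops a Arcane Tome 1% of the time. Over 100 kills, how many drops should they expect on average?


Expected drops = kills * (drop_rate / 100)
= 100 * (1 / 100)
= 100 * 0.01
= 1.0

1.0 drops


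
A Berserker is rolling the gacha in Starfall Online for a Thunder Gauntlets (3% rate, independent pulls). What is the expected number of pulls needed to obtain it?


Expected pulls for a geometric distribution = 1/p = 100 / rate%
= 100 / 3
= 33.33

33.33 pulls


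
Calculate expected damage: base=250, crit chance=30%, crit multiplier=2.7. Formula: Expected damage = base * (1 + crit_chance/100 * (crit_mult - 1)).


E[dmg] = base * (1 + crit_chance * (crit_mult - 1))
cc as decimal = 30/100 = 0.3
cm - 1 = 2.7 - 1 = 1.7
Bonus factor = 0.3 * 1.7 = 0.51
Total multiplier = 1 + 0.51 = 1.51
Expected damage = 250 * 1.51 = 377.50

377.50 damage


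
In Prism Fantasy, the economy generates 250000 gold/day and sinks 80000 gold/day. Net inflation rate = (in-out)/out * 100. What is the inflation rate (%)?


Net gold = 250000 - 80000 = 170000
Inflation rate = net / sunk * 100 = 170000 / 80000 * 100
= 2.125 * 100
= 212.50%

212.50%


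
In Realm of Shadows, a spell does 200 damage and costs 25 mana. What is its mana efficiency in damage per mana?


Efficiency = damage / mana
= 200 / 25
= 8.00

8.00 dmg/mana


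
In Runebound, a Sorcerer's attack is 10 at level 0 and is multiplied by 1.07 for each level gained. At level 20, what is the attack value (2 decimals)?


value = base * growth^level
= 10 * 1.07^20
= 10 * 3.869684
= 38.70

38.70 attack


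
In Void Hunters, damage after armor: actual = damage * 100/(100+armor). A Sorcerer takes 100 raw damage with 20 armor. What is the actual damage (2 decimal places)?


actual = 100 * 100 / (100 + 20)
= 100 * 100 / 120
= 10000 / 120
= 83.33

83.33 damage


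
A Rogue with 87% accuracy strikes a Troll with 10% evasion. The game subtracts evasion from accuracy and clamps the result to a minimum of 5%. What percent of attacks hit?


accuracy - evasion = 87 - 10 = 77
Apply floor: max(77, 5) = 77
Hit chance = 77%

77%


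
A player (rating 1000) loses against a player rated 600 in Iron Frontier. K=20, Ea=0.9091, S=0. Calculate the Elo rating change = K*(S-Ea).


Elo update: delta = K * (S - Ea), where S = 0 (loses)
S - Ea = 0 - 0.9091 = -0.9091
Rating change = 20 * -0.9091
= -18.18

-18.18 rating points


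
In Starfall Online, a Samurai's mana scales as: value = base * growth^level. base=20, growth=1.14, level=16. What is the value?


value = base * growth^level
= 20 * 1.14^16
= 20 * 8.137249
= 162.74

162.74 mana


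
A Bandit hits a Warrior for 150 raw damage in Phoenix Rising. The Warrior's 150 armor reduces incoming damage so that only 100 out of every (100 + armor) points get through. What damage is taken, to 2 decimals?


actual = 150 * 100 / (100 + 150)
= 150 * 100 / 250
= 15000 / 250
= 60.00

60.00 damage


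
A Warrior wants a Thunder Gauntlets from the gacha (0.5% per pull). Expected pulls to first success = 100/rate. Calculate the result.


Expected pulls for a geometric distribution = 1/p = 100 / rate%
= 100 / 0.5
= 200.0

200.0 pulls


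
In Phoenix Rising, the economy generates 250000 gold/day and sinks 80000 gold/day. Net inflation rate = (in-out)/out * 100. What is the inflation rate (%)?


Net gold = 250000 - 80000 = 170000
Inflation rate = net / sunk * 100 = 170000 / 80000 * 100
= 2.125 * 100
= 212.50%

212.50%


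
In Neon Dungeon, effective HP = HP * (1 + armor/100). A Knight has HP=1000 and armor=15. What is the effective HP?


EHP = 1000 * (1 + 15/100)
= 1000 * (1 + 0.15)
= 1000 * 1.15
= 1150.0

1150.0 EHP


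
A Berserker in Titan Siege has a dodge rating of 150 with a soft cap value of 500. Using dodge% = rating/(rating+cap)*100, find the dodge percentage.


dodge% = 150 / (150 + 500) * 100
= 150 / 650 * 100
= 0.230769 * 100
= 23.08%

23.08%


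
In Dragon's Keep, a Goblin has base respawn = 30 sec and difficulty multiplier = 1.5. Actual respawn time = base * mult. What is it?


Respawn time = base * multiplier
= 30 * 1.5
= 45.0 seconds

45.0 seconds


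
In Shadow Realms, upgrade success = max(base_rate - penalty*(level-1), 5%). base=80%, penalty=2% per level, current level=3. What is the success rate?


raw_rate = 80 - 2 * (3 - 1)
= 80 - 2 * 2
= 80 - 4
= 76
Apply floor: max(76, 5) = 76%

76%


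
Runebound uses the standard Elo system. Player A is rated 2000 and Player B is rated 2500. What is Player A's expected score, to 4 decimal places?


Elo expected score: Ea = 1/(1 + 10^((Rb-Ra)/400))
Rb - Ra = 2500 - 2000 = 500
(Rb-Ra)/400 = 500/400 = 1.25
10^1.25 = 17.782794
Ea = 1/(1 + 17.782794) = 1/18.782794 = 0.0532

0.0532


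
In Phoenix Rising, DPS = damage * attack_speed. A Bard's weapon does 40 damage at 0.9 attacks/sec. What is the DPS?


DPS = damage * attack_speed
= 40 * 0.9
= 36.0

36.0 DPS


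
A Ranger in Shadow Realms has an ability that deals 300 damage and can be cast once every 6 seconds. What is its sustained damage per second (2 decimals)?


DPS = damage / cooldown
= 300 / 6
= 50.00

50.00 DPS


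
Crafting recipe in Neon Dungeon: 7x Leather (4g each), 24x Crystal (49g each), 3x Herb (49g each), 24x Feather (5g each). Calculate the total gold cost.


Cost breakdown:
  Leather: 7 * 4 = 28
  Crystal: 24 * 49 = 1176
  Herb: 3 * 49 = 147
  Feather: 24 * 5 = 120
Total = 28 + 1176 + 147 + 120 = 1471

1471 gold


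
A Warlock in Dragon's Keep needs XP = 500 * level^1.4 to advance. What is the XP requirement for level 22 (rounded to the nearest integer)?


XP = 500 * level^1.4
Substitute level = 22:
XP = 500 * 22^1.4
= 500 * 75.7516
= 37876

37876 XP


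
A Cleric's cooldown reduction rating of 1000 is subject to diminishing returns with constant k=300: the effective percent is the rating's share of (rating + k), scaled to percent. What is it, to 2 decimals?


effective% = rating / (rating + k) * 100
= 1000 / (1000 + 300) * 100
= 1000 / 1300 * 100
= 0.769231 * 100
= 76.92%

76.92%


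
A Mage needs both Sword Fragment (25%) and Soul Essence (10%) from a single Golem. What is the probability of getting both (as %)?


For independent events, P(both) = P(A) * P(B)
= 25% * 10%
= 250 / 100 %
= 2.5%

2.5%


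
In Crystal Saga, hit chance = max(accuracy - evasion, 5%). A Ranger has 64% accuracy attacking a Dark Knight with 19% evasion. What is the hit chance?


accuracy - evasion = 64 - 19 = 45
Apply floor: max(45, 5) = 45
Hit chance = 45%

45%


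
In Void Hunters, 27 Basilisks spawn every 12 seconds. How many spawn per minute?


Spawns per minute = count * (60 / interval)
= 27 * (60 / 12)
= 27 * 5.0
= 135.0

135.0 per minute


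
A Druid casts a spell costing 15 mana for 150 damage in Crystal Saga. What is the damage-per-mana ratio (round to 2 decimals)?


Efficiency = damage / mana
= 150 / 15
= 10.00

10.00 dmg/mana


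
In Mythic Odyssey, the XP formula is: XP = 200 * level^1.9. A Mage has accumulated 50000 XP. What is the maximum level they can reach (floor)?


XP = 200 * level^1.9, so level = (XP / 200)^(1/1.9)
= (50000 / 200)^(1/1.9)
= 250.0^0.5263
= 18.2841
Floor: level = 18

level 18


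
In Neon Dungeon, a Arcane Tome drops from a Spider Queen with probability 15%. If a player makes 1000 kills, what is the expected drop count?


Expected drops = kills * (drop_rate / 100)
= 1000 * (15 / 100)
= 1000 * 0.15
= 150.0

150.0 drops


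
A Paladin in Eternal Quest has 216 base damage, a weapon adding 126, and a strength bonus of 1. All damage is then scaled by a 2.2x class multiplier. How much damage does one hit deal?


Sum base + weapon + str = 216 + 126 + 1 = 343
Multiply by 2.2:
343 * 2.2 = 754.6

754.6 damage


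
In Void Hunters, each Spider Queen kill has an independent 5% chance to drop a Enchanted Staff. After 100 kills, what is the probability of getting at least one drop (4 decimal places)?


P(at least one) = 1 - P(none) = 1 - (1-p)^n
p = 5/100 = 0.05
1 - p = 0.95
(1 - p)^100 = 0.95^100 = 0.005921
P(at least one) = 1 - 0.005921 = 0.9941

0.9941


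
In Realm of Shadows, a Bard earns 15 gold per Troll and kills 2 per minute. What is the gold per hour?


Gold per minute = 15 * 2 = 30
Gold per hour = 30 * 60 = 1800

1800 gold/hour


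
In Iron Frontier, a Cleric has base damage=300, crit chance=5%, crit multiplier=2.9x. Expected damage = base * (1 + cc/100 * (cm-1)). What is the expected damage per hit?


E[dmg] = base * (1 + crit_chance * (crit_mult - 1))
cc as decimal = 5/100 = 0.05
cm - 1 = 2.9 - 1 = 1.9
Bonus factor = 0.05 * 1.9 = 0.095
Total multiplier = 1 + 0.095 = 1.095
Expected damage = 300 * 1.095 = 328.50

328.50 damage


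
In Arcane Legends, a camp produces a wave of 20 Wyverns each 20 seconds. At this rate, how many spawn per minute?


Spawns per minute = count * (60 / interval)
= 20 * (60 / 20)
= 20 * 3.0
= 60.0

60.0 per minute


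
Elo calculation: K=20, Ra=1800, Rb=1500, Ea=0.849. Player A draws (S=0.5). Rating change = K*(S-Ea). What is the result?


Elo update: delta = K * (S - Ea), where S = 0.5 (draws)
S - Ea = 0.5 - 0.849 = -0.349
Rating change = 20 * -0.349
= -6.98

-6.98 rating points


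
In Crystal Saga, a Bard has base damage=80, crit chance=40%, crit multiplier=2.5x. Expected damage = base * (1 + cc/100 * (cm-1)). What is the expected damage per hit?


E[dmg] = base * (1 + crit_chance * (crit_mult - 1))
cc as decimal = 40/100 = 0.4
cm - 1 = 2.5 - 1 = 1.5
Bonus factor = 0.4 * 1.5 = 0.6
Total multiplier = 1 + 0.6 = 1.6
Expected damage = 80 * 1.6 = 128.00

128.00 damage


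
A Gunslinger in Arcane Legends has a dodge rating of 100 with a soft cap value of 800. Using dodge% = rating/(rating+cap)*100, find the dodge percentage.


dodge% = 100 / (100 + 800) * 100
= 100 / 900 * 100
= 0.111111 * 100
= 11.11%

11.11%


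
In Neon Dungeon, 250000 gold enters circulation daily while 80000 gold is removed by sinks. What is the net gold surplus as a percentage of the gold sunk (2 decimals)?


Net gold = 250000 - 80000 = 170000
Inflation rate = net / sunk * 100 = 170000 / 80000 * 100
= 2.125 * 100
= 212.50%

212.50%


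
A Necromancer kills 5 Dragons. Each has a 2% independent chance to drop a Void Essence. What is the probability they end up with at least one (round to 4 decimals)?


P(at least one) = 1 - P(none) = 1 - (1-p)^n
p = 2/100 = 0.02
1 - p = 0.98
(1 - p)^5 = 0.98^5 = 0.903921
P(at least one) = 1 - 0.903921 = 0.0961

0.0961


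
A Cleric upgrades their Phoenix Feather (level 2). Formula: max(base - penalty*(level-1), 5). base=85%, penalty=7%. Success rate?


raw_rate = 85 - 7 * (2 - 1)
= 85 - 7 * 1
= 85 - 7
= 78
Apply floor: max(78, 5) = 78%

78%


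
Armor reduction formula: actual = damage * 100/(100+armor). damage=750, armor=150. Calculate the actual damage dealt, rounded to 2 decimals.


actual = 750 * 100 / (100 + 150)
= 750 * 100 / 250
= 75000 / 250
= 300.00

300.00 damage


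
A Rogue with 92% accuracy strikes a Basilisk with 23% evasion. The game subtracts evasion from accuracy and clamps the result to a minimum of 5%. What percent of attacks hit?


accuracy - evasion = 92 - 23 = 69
Apply floor: max(69, 5) = 69
Hit chance = 69%

69%


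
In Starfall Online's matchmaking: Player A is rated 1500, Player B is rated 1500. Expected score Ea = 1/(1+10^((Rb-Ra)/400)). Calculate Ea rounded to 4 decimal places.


Elo expected score: Ea = 1/(1 + 10^((Rb-Ra)/400))
Rb - Ra = 1500 - 1500 = 0
(Rb-Ra)/400 = 0/400 = 0.0
10^0.0 = 1.0
Ea = 1/(1 + 1.0) = 1/2.0 = 0.5000

0.5000


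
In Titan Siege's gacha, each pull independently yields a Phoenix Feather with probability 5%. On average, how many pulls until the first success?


Expected pulls for a geometric distribution = 1/p = 100 / rate%
= 100 / 5
= 20.0

20.0 pulls


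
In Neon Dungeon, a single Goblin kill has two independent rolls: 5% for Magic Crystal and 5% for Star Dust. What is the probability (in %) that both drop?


For independent events, P(both) = P(A) * P(B)
= 5% * 5%
= 25 / 100 %
= 0.25%

0.25%


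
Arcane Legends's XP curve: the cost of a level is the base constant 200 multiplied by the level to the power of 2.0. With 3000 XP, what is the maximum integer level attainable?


XP = 200 * level^2.0, so level = (XP / 200)^(1/2.0)
= (3000 / 200)^(1/2.0)
= 15.0^0.5
= 3.873
Floor: level = 3

level 3


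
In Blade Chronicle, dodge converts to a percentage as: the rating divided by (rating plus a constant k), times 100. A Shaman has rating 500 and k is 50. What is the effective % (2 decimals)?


effective% = rating / (rating + k) * 100
= 500 / (500 + 50) * 100
= 500 / 550 * 100
= 0.909091 * 100
= 90.91%

90.91%


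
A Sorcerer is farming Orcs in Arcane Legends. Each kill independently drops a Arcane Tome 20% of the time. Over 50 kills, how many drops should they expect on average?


Expected drops = kills * (drop_rate / 100)
= 50 * (20 / 100)
= 50 * 0.2
= 10.0

10.0 drops


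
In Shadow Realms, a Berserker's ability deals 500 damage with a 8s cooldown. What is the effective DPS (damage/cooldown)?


DPS = damage / cooldown
= 500 / 8
= 62.50

62.50 DPS


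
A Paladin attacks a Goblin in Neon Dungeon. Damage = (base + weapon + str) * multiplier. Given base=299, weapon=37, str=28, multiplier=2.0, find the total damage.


Sum base + weapon + str = 299 + 37 + 28 = 364
Multiply by 2.0:
364 * 2.0 = 728.0

728.0 damage


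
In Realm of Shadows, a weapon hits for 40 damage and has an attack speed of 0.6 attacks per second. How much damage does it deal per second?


DPS = damage * attack_speed
= 40 * 0.6
= 24.0

24.0 DPS


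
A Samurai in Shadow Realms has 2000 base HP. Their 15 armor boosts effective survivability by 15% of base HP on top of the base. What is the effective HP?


EHP = 2000 * (1 + 15/100)
= 2000 * (1 + 0.15)
= 2000 * 1.15
= 2300.0

2300.0 EHP


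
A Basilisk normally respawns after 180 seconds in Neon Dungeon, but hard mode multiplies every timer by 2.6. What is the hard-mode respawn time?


Respawn time = base * multiplier
= 180 * 2.6
= 468.0 seconds

468.0 seconds


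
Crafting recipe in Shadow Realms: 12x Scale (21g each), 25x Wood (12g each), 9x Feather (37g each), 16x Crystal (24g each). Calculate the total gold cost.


Cost breakdown:
  Scale: 12 * 21 = 252
  Wood: 25 * 12 = 300
  Feather: 9 * 37 = 333
  Crystal: 16 * 24 = 384
Total = 252 + 300 + 333 + 384 = 1269

1269 gold


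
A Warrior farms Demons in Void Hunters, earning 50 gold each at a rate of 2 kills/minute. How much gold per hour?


Gold per minute = 50 * 2 = 100
Gold per hour = 100 * 60 = 6000

6000 gold/hour


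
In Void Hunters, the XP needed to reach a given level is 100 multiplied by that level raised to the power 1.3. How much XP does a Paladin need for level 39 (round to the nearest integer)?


XP = 100 * level^1.3
Substitute level = 39:
XP = 100 * 39^1.3
= 100 * 117.0534
= 11705

11705 XP


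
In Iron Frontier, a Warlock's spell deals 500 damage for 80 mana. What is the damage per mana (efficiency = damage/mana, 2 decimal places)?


Efficiency = damage / mana
= 500 / 80
= 6.25

6.25 dmg/mana


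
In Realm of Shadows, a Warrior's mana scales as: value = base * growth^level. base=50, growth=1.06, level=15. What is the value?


value = base * growth^level
= 50 * 1.06^15
= 50 * 2.396558
= 119.83

119.83 mana


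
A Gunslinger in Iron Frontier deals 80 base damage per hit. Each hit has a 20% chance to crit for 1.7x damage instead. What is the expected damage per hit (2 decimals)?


E[dmg] = base * (1 + crit_chance * (crit_mult - 1))
cc as decimal = 20/100 = 0.2
cm - 1 = 1.7 - 1 = 0.7
Bonus factor = 0.2 * 0.7 = 0.14
Total multiplier = 1 + 0.14 = 1.14
Expected damage = 80 * 1.14 = 91.20

91.20 damage


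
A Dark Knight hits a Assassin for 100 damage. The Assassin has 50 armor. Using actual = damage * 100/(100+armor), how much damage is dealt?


actual = 100 * 100 / (100 + 50)
= 100 * 100 / 150
= 10000 / 150
= 66.67

66.67 damage


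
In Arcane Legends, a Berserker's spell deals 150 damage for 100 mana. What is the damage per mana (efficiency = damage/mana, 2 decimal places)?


Efficiency = damage / mana
= 150 / 100
= 1.50

1.50 dmg/mana


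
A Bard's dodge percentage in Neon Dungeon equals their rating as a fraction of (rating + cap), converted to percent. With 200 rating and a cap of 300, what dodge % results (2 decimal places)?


dodge% = 200 / (200 + 300) * 100
= 200 / 500 * 100
= 0.4 * 100
= 40.00%

40.00%


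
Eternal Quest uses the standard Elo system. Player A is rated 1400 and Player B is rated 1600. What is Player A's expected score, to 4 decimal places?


Elo expected score: Ea = 1/(1 + 10^((Rb-Ra)/400))
Rb - Ra = 1600 - 1400 = 200
(Rb-Ra)/400 = 200/400 = 0.5
10^0.5 = 3.162278
Ea = 1/(1 + 3.162278) = 1/4.162278 = 0.2403

0.2403


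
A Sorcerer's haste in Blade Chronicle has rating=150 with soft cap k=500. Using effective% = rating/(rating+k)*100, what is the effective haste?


effective% = rating / (rating + k) * 100
= 150 / (150 + 500) * 100
= 150 / 650 * 100
= 0.230769 * 100
= 23.08%

23.08%


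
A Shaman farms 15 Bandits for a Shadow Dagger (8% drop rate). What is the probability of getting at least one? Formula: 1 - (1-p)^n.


P(at least one) = 1 - P(none) = 1 - (1-p)^n
p = 8/100 = 0.08
1 - p = 0.92
(1 - p)^15 = 0.92^15 = 0.286297
P(at least one) = 1 - 0.286297 = 0.7137

0.7137


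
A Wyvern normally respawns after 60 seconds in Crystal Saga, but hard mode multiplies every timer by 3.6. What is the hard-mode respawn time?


Respawn time = base * multiplier
= 60 * 3.6
= 216.0 seconds

216.0 seconds


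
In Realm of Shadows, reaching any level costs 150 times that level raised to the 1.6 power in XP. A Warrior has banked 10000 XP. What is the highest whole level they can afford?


XP = 150 * level^1.6, so level = (XP / 150)^(1/1.6)
= (10000 / 150)^(1/1.6)
= 66.6667^0.625
= 13.802
Floor: level = 13

level 13


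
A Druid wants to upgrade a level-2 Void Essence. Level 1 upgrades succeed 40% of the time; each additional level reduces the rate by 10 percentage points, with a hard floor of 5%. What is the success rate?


raw_rate = 40 - 10 * (2 - 1)
= 40 - 10 * 1
= 40 - 10
= 30
Apply floor: max(30, 5) = 30%

30%


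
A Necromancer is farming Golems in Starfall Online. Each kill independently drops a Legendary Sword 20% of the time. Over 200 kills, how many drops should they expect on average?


Expected drops = kills * (drop_rate / 100)
= 200 * (20 / 100)
= 200 * 0.2
= 40.0

40.0 drops


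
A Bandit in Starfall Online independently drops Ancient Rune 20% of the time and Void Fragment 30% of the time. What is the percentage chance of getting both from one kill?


For independent events, P(both) = P(A) * P(B)
= 20% * 30%
= 600 / 100 %
= 6.0%

6.0%


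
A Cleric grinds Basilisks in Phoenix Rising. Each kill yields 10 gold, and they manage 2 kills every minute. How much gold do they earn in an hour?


Gold per minute = 10 * 2 = 20
Gold per hour = 20 * 60 = 1200

1200 gold/hour


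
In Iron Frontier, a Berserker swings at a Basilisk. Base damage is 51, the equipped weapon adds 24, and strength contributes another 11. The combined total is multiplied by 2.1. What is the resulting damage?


Sum base + weapon + str = 51 + 24 + 11 = 86
Multiply by 2.1:
86 * 2.1 = 180.6

180.6 damage


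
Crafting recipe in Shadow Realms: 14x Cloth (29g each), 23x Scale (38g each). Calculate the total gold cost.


Cost breakdown:
  Cloth: 14 * 29 = 406
  Scale: 23 * 38 = 874
Total = 406 + 874 = 1280

1280 gold


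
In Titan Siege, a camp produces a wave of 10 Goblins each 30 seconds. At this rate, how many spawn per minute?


Spawns per minute = count * (60 / interval)
= 10 * (60 / 30)
= 10 * 2.0
= 20.0

20.0 per minute


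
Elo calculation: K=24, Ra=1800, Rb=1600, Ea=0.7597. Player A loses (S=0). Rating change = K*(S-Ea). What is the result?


Elo update: delta = K * (S - Ea), where S = 0 (loses)
S - Ea = 0 - 0.7597 = -0.7597
Rating change = 24 * -0.7597
= -18.23

-18.23 rating points


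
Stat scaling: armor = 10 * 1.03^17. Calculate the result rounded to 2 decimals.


value = base * growth^level
= 10 * 1.03^17
= 10 * 1.652848
= 16.53

16.53 armor


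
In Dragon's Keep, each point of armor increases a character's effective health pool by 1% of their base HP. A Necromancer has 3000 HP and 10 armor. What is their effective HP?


EHP = 3000 * (1 + 10/100)
= 3000 * (1 + 0.1)
= 3000 * 1.1
= 3300.0

3300.0 EHP


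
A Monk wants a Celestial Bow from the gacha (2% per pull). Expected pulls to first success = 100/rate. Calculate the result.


Expected pulls for a geometric distribution = 1/p = 100 / rate%
= 100 / 2
= 50.0

50.0 pulls


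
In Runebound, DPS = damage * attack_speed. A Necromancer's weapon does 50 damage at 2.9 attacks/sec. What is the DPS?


DPS = damage * attack_speed
= 50 * 2.9
= 145.0

145.0 DPS


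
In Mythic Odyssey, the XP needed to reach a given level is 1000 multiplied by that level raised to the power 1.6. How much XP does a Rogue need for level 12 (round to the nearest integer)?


XP = 1000 * level^1.6
Substitute level = 12:
XP = 1000 * 12^1.6
= 1000 * 53.2954
= 53295

53295 XP


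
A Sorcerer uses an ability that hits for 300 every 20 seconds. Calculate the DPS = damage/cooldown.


DPS = damage / cooldown
= 300 / 20
= 15.00

15.00 DPS


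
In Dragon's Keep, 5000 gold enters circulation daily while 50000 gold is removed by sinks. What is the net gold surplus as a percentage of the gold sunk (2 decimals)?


Net gold = 5000 - 50000 = -45000
Inflation rate = net / sunk * 100 = -45000 / 50000 * 100
= -0.9 * 100
= -90.00%

-90.00%


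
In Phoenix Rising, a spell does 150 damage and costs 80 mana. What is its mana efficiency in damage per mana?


Efficiency = damage / mana
= 150 / 80
= 1.88

1.88 dmg/mana


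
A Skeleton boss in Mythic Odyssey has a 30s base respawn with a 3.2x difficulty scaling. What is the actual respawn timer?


Respawn time = base * multiplier
= 30 * 3.2
= 96.0 seconds

96.0 seconds


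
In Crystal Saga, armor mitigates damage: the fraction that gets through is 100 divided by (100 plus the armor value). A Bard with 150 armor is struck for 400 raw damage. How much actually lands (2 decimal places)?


actual = 400 * 100 / (100 + 150)
= 400 * 100 / 250
= 40000 / 250
= 160.00

160.00 damage


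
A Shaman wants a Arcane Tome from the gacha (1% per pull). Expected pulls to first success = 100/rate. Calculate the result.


Expected pulls for a geometric distribution = 1/p = 100 / rate%
= 100 / 1
= 100.0

100.0 pulls


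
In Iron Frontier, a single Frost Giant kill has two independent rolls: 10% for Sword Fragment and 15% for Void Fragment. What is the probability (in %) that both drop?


For independent events, P(both) = P(A) * P(B)
= 10% * 15%
= 150 / 100 %
= 1.5%

1.5%


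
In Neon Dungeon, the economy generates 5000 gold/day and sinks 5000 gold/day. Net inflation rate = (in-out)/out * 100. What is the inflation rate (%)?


Net gold = 5000 - 5000 = 0
Inflation rate = net / sunk * 100 = 0 / 5000 * 100
= 0.0 * 100
= 0.00%

0.00%


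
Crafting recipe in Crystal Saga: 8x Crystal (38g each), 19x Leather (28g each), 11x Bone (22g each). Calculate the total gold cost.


Cost breakdown:
  Crystal: 8 * 38 = 304
  Leather: 19 * 28 = 532
  Bone: 11 * 22 = 242
Total = 304 + 532 + 242 = 1078

1078 gold


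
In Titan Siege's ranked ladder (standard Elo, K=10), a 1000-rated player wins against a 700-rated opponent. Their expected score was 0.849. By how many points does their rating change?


Elo update: delta = K * (S - Ea), where S = 1 (wins)
S - Ea = 1 - 0.849 = 0.151
Rating change = 10 * 0.151
= 1.51

1.51 rating points


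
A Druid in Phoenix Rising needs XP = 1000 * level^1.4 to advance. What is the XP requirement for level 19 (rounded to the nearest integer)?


XP = 1000 * level^1.4
Substitute level = 19:
XP = 1000 * 19^1.4
= 1000 * 61.6957
= 61696

61696 XP


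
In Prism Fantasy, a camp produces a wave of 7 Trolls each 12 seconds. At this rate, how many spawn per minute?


Spawns per minute = count * (60 / interval)
= 7 * (60 / 12)
= 7 * 5.0
= 35.0

35.0 per minute


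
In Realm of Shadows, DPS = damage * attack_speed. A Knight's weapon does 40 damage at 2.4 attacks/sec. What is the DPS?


DPS = damage * attack_speed
= 40 * 2.4
= 96.0

96.0 DPS


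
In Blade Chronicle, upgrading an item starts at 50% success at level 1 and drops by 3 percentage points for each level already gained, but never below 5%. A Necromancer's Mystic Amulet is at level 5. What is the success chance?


raw_rate = 50 - 3 * (5 - 1)
= 50 - 3 * 4
= 50 - 12
= 38
Apply floor: max(38, 5) = 38%

38%


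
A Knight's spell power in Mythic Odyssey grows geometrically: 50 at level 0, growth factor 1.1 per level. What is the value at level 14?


value = base * growth^level
= 50 * 1.1^14
= 50 * 3.797498
= 189.87

189.87 spell power


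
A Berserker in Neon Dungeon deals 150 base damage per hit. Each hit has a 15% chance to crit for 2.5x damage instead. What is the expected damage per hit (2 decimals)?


E[dmg] = base * (1 + crit_chance * (crit_mult - 1))
cc as decimal = 15/100 = 0.15
cm - 1 = 2.5 - 1 = 1.5
Bonus factor = 0.15 * 1.5 = 0.225
Total multiplier = 1 + 0.225 = 1.225
Expected damage = 150 * 1.225 = 183.75

183.75 damage


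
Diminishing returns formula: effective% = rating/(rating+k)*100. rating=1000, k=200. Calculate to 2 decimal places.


effective% = rating / (rating + k) * 100
= 1000 / (1000 + 200) * 100
= 1000 / 1200 * 100
= 0.833333 * 100
= 83.33%

83.33%


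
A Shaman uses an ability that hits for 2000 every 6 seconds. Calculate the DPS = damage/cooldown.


DPS = damage / cooldown
= 2000 / 6
= 333.33

333.33 DPS


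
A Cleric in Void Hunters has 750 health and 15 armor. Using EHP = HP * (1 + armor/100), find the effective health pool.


EHP = 750 * (1 + 15/100)
= 750 * (1 + 0.15)
= 750 * 1.15
= 862.5

862.5 EHP


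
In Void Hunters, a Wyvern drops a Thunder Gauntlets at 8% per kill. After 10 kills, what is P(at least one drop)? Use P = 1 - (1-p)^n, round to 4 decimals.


P(at least one) = 1 - P(none) = 1 - (1-p)^n
p = 8/100 = 0.08
1 - p = 0.92
(1 - p)^10 = 0.92^10 = 0.434388
P(at least one) = 1 - 0.434388 = 0.5656

0.5656


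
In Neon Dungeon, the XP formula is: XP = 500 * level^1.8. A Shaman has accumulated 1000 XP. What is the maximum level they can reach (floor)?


XP = 500 * level^1.8, so level = (XP / 500)^(1/1.8)
= (1000 / 500)^(1/1.8)
= 2.0^0.5556
= 1.4697
Floor: level = 1

level 1


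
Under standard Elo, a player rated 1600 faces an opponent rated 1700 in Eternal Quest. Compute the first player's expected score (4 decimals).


Elo expected score: Ea = 1/(1 + 10^((Rb-Ra)/400))
Rb - Ra = 1700 - 1600 = 100
(Rb-Ra)/400 = 100/400 = 0.25
10^0.25 = 1.778279
Ea = 1/(1 + 1.778279) = 1/2.778279 = 0.3599

0.3599


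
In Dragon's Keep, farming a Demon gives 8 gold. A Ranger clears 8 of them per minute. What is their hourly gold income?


Gold per minute = 8 * 8 = 64
Gold per hour = 64 * 60 = 3840

3840 gold/hour


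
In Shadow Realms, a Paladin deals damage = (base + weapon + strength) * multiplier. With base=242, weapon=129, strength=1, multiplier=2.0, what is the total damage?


Sum base + weapon + str = 242 + 129 + 1 = 372
Multiply by 2.0:
372 * 2.0 = 744.0

744.0 damage


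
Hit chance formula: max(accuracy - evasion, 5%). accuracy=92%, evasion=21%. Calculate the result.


accuracy - evasion = 92 - 21 = 71
Apply floor: max(71, 5) = 71
Hit chance = 71%

71%


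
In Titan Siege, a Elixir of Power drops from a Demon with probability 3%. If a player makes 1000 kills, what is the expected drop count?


Expected drops = kills * (drop_rate / 100)
= 1000 * (3 / 100)
= 1000 * 0.03
= 30.0

30.0 drops


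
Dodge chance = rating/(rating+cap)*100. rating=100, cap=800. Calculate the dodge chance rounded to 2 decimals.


dodge% = 100 / (100 + 800) * 100
= 100 / 900 * 100
= 0.111111 * 100
= 11.11%

11.11%


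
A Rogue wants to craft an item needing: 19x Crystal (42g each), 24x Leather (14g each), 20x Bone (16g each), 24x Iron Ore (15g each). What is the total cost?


Cost breakdown:
  Crystal: 19 * 42 = 798
  Leather: 24 * 14 = 336
  Bone: 20 * 16 = 320
  Iron Ore: 24 * 15 = 360
Total = 798 + 336 + 320 + 360 = 1814

1814 gold


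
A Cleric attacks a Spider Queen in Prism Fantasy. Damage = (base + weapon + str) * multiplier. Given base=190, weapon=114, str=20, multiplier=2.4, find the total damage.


Sum base + weapon + str = 190 + 114 + 20 = 324
Multiply by 2.4:
324 * 2.4 = 777.6

777.6 damage


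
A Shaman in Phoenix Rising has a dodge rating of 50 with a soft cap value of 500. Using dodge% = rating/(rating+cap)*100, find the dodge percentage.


dodge% = 50 / (50 + 500) * 100
= 50 / 550 * 100
= 0.090909 * 100
= 9.09%

9.09%


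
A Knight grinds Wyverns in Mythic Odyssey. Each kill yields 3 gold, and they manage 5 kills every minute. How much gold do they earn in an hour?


Gold per minute = 3 * 5 = 15
Gold per hour = 15 * 60 = 900

900 gold/hour


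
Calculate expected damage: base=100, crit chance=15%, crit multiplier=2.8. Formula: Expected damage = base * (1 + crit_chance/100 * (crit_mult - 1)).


E[dmg] = base * (1 + crit_chance * (crit_mult - 1))
cc as decimal = 15/100 = 0.15
cm - 1 = 2.8 - 1 = 1.8
Bonus factor = 0.15 * 1.8 = 0.27
Total multiplier = 1 + 0.27 = 1.27
Expected damage = 100 * 1.27 = 127.00

127.00 damage


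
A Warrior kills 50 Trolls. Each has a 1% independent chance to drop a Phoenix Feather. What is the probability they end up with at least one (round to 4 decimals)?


P(at least one) = 1 - P(none) = 1 - (1-p)^n
p = 1/100 = 0.01
1 - p = 0.99
(1 - p)^50 = 0.99^50 = 0.605006
P(at least one) = 1 - 0.605006 = 0.3950

0.3950


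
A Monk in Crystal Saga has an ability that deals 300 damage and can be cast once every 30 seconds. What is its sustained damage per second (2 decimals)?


DPS = damage / cooldown
= 300 / 30
= 10.00

10.00 DPS


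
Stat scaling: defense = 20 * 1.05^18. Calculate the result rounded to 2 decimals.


value = base * growth^level
= 20 * 1.05^18
= 20 * 2.406619
= 48.13

48.13 defense


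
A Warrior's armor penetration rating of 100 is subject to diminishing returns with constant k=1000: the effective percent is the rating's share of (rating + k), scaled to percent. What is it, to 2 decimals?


effective% = rating / (rating + k) * 100
= 100 / (100 + 1000) * 100
= 100 / 1100 * 100
= 0.090909 * 100
= 9.09%

9.09%


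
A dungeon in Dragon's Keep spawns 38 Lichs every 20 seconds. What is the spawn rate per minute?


Spawns per minute = count * (60 / interval)
= 38 * (60 / 20)
= 38 * 3.0
= 114.0

114.0 per minute


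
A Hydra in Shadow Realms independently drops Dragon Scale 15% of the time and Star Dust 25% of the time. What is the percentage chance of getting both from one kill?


For independent events, P(both) = P(A) * P(B)
= 15% * 25%
= 375 / 100 %
= 3.75%

3.75%
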